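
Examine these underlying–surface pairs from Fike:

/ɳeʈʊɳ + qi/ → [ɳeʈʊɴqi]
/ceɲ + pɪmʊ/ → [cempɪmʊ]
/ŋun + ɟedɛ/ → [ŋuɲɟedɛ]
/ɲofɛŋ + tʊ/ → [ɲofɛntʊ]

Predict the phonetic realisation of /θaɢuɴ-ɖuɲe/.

[θaɢuɳɖuɲe]

The data show regressive place assimilation: /ɳ/ → [ɴ] before /q/; /ɲ/ → [m] before /p/; /n/ → [ɲ] before /ɟ/; /ŋ/ → [n] before /t/. In each pair only place changes, matching the following consonant, while manner and voice stay constant.
/ɴ/ is a voiced uvular nasal. The following trigger /ɖ/ is retroflex, so /ɴ/ must become retroflex as well.
Changing only its place to retroflex gives [ɳ] — the voiced retroflex nasal.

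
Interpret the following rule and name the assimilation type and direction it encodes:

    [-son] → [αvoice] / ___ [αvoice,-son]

regressive voicing assimilation

The shared variable α links the value of [voice] on the target to the same value on the neighbouring segment, so voicing is the feature that assimilates.
Since the environment is written after the underscore, the trigger follows the target; the direction is regressive.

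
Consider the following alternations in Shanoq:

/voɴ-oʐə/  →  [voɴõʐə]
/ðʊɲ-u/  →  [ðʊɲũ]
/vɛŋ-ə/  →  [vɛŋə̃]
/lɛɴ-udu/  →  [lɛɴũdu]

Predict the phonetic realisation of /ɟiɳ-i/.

The data show progressive nasality assimilation (vowel nasalisation): /o/ → [õ] after /ɴ/; /u/ → [ũ] after /ɲ/; /ə/ → [ə̃] after /ŋ/; /u/ → [ũ] after /ɴ/ — a vowel is nasalised by an immediately preceding nasal consonant.
The vowel /i/ is adjacent to the preceding nasal /ɳ/, so it acquires [+nasal] and surfaces as [ĩ].

[ɟiɳĩ]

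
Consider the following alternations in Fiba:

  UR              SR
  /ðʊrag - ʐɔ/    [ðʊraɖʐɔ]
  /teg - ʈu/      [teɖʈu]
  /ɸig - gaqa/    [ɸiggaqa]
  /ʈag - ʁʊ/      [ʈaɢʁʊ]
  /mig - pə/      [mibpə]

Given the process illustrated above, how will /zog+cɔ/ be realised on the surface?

[zoɟcɔ]

The data show regressive place assimilation: /g/ → [ɖ] before /ʐ/; /g/ → [ɖ] before /ʈ/; /g/ → [ɢ] before /ʁ/; /g/ → [b] before /p/. In each pair only place changes, matching the following consonant, while manner and voice stay constant.
No alternation appears in [ɸiggaqa]: there the adjacent consonants already agree in place (/g/ and /g/ are both velar), so this form is consistent with the same rule.
The rule targets /g/ (voiced velar stop), which sits before the trigger /c/ (palatal).
Changing only its place to palatal gives [ɟ] — the voiced palatal stop.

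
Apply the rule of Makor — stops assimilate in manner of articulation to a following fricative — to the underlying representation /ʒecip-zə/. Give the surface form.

The rule targets /p/ (voiceless bilabial stop), which sits before the trigger /z/ (fricative).
The voiceless bilabial fricative is [ɸ], so /p/ → [ɸ].

[ʒeciɸzə]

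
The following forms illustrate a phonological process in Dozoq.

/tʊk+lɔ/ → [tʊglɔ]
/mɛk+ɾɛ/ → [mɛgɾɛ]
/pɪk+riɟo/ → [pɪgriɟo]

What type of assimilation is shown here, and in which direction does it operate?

The segment that alternates is /k/, which surfaces as [g] when adjacent to /l/.
/k/ is voiceless while /l/ is voiced; the output [g] is voiced, matching the trigger — so the feature that spreads is voicing.
Place and manner are unchanged, so the assimilation is partial, not total.
The other alternating forms pattern the same way: /k/ → [g] before /ɾ/ (voiceless → voiced, matching voiced); /k/ → [g] before /r/ (voiceless → voiced, matching voiced) — only voicing changes, and always toward the following segment.
The trigger is the following segment, so the direction is regressive (anticipatory).

regressive voicing assimilation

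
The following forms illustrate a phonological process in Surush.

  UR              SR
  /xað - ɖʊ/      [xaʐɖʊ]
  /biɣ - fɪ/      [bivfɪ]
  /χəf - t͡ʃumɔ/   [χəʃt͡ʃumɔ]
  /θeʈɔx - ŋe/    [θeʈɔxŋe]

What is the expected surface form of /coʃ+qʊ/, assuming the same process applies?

The data show regressive place assimilation: /ð/ → [ʐ] before /ɖ/; /ɣ/ → [v] before /f/; /f/ → [ʃ] before /t͡ʃ/. In each pair only place changes, matching the following consonant, while manner and voice stay constant.
Nothing changes in [θeʈɔxŋe]: there the adjacent consonants already agree in place (/x/ and /ŋ/ are both velar), so this form is consistent with the same rule.
The rule targets /ʃ/ (voiceless postalveolar fricative), which sits before the trigger /q/ (uvular).
The voiceless uvular fricative is [χ], so /ʃ/ → [χ].

[coχqʊ]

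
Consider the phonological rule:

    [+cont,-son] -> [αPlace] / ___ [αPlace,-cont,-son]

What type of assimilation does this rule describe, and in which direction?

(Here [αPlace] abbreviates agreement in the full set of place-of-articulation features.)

The rule copies the place features (abbreviated [Place]) from the environment onto the target, so the assimilating feature is place.
Since the environment is written after the underscore, the trigger follows the target; the direction is regressive.

regressive place assimilation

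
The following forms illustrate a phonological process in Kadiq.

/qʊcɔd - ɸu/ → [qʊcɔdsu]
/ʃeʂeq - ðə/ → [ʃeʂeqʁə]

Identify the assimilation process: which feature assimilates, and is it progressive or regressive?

Comparing underlying and surface forms, /ɸ/ → [s] is the alternation; the neighbouring /d/ is constant.
/ɸ/ is bilabial while /d/ is alveolar; the output [s] is alveolar, matching the trigger — so the feature that spreads is place.
Manner and voice are unchanged, so the assimilation is partial, not total.
Checking the remaining alternation: /ð/ → [ʁ] after /q/ (dental → uvular, matching uvular) — only place changes, and always toward the preceding segment.
The trigger is the preceding segment, so the direction is progressive (perseverative).

progressive place assimilation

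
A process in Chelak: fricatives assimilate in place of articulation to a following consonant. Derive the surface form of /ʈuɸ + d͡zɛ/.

[ʈusd͡zɛ]

/ɸ/ is a voiceless bilabial fricative. The following trigger /d͡z/ is alveolar, so /ɸ/ must become alveolar as well.
The voiceless alveolar fricative is [s], so /ɸ/ → [s].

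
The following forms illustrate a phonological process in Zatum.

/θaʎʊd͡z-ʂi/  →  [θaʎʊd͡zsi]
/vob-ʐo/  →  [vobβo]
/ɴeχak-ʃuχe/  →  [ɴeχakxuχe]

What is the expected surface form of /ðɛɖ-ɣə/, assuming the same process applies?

[ðɛɖʐə]

The data show progressive place assimilation: /ʂ/ → [s] after /d͡z/; /ʐ/ → [β] after /b/; /ʃ/ → [x] after /k/. In each pair only place changes, matching the preceding consonant, while manner and voice stay constant.
/ɣ/ is a voiced velar fricative. The preceding trigger /ɖ/ is retroflex, so /ɣ/ must become retroflex as well.
Changing only its place to retroflex gives [ʐ] — the voiced retroflex fricative.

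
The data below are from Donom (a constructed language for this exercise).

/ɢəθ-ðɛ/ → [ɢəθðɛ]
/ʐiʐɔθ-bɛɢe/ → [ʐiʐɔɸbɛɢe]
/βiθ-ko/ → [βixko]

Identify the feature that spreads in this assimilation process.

The segment that alternates is /θ/, which surfaces as [ɸ] when adjacent to /b/.
/θ/ is dental while /b/ is bilabial; the output [ɸ] is bilabial, matching the trigger — so the feature that spreads is place.
Checking the remaining alternation: /θ/ → [x] before /k/ (dental → velar, matching velar) — only place changes, and always toward the following segment.
No alternation appears in [ɢəθðɛ]: there the adjacent consonants already agree in place (/θ/ and /ð/ are both dental), so this form is consistent with the same rule.

place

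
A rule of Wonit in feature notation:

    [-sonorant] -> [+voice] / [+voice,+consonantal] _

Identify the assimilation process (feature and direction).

progressive voicing assimilation

The structural change is [+voice], and the conditioning segment [+voice,+consonantal] (a voiced consonant) is itself voiced, so the target comes to share the voicing of its neighbour — voicing assimilation.
Since the environment is written before the underscore, the trigger precedes the target; the direction is progressive.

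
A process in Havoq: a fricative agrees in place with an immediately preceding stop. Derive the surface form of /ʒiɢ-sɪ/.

[ʒiɢχɪ]

The rule targets /s/ (voiceless alveolar fricative), which sits after the trigger /ɢ/ (uvular).
Changing only its place to uvular gives [χ] — the voiceless uvular fricative.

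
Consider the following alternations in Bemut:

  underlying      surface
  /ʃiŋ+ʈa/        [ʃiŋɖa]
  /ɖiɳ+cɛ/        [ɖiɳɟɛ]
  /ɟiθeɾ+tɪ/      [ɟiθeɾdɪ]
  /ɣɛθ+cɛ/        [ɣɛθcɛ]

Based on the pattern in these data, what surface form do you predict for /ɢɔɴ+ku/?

[ɢɔɴgu]

The data show progressive voicing assimilation: /ʈ/ → [ɖ] after /ŋ/; /c/ → [ɟ] after /ɳ/; /t/ → [d] after /ɾ/. In each pair only voicing changes, matching the preceding consonant, while place and manner stay constant.
Nothing changes in [ɣɛθcɛ]: there the adjacent consonants already agree in voicing (/c/ and /θ/ are both voiceless), so this form is consistent with the same rule.
/k/ is a voiceless velar stop. The preceding trigger /ɴ/ is voiced, so /k/ must become voiced as well.
Changing only its voicing to voiced gives [g] — the voiced velar stop.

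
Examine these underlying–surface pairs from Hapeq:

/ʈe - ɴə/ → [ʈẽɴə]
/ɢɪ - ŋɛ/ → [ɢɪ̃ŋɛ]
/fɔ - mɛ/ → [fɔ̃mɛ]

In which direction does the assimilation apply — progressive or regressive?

regressive

The vowel /e/ surfaces as nasalised [ẽ] next to the following nasal /ɴ/ — it has acquired the [+nasal] feature of its neighbour.
The other forms show the same pattern: /ɪ/ → [ɪ̃] before /ŋ/; /ɔ/ → [ɔ̃] before /m/ — each time a vowel is nasalised next to a following nasal.
Because the conditioning nasal is to the right of the vowel that changes, the process is regressive (anticipatory).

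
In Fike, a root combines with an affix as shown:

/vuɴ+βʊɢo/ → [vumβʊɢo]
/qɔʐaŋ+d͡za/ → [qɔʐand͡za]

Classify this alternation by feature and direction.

The segment that alternates is /ɴ/, which surfaces as [m] when adjacent to /β/.
The change uvular → bilabial matches the place of the following /β/, identifying this as place assimilation.
Manner and voice are unchanged, so the assimilation is partial, not total.
Checking the remaining alternation: /ŋ/ → [n] before /d͡z/ (velar → alveolar, matching alveolar) — only place changes, and always toward the following segment.
Since the segment that changes precedes the conditioning segment, the assimilation is regressive.

regressive place assimilation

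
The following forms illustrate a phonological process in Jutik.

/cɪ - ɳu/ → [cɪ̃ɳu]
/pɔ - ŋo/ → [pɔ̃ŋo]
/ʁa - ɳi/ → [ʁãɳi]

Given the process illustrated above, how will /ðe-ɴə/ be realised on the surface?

The data show regressive nasality assimilation (vowel nasalisation): /ɪ/ → [ɪ̃] before /ɳ/; /ɔ/ → [ɔ̃] before /ŋ/; /a/ → [ã] before /ɳ/ — a vowel is nasalised by an immediately following nasal consonant.
The vowel /e/ is adjacent to the following nasal /ɴ/, so it acquires [+nasal] and surfaces as [ẽ].

[ðẽɴə]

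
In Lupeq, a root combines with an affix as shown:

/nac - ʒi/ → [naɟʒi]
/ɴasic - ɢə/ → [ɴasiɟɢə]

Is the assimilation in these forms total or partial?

The segment that alternates is /c/, which surfaces as [ɟ] when adjacent to /ʒ/.
The change voiceless → voiced matches the voicing of the following /ʒ/, identifying this as voicing assimilation.
Place and manner are unchanged, so the assimilation is partial, not total.
The same holds elsewhere in the data: /c/ → [ɟ] before /ɢ/ (voiceless → voiced, matching voiced) — only voicing changes, and always toward the following segment.

partial assimilation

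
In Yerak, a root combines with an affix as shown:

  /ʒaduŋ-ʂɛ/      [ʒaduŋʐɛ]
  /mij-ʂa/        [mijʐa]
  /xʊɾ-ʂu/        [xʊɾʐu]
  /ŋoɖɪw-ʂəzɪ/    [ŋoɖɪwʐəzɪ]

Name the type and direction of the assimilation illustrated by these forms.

Comparing underlying and surface forms, /ʂ/ → [ʐ] is the alternation; the neighbouring /ŋ/ is constant.
The change voiceless → voiced matches the voicing of the preceding /ŋ/, identifying this as voicing assimilation.
Place and manner are unchanged, so the assimilation is partial, not total.
The same holds elsewhere in the data: /ʂ/ → [ʐ] after /j/ (voiceless → voiced, matching voiced); /ʂ/ → [ʐ] after /ɾ/ (voiceless → voiced, matching voiced); /ʂ/ → [ʐ] after /w/ (voiceless → voiced, matching voiced) — only voicing changes, and always toward the preceding segment.
The trigger is the preceding segment, so the direction is progressive (perseverative).

progressive voicing assimilation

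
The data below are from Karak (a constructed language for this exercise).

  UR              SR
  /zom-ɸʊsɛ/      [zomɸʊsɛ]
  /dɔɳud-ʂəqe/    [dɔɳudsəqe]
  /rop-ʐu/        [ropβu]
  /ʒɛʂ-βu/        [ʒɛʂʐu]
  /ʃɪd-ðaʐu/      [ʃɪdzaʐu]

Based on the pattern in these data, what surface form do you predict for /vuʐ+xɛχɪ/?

The data show progressive place assimilation: /ʂ/ → [s] after /d/; /ʐ/ → [β] after /p/; /β/ → [ʐ] after /ʂ/; /ð/ → [z] after /d/. In each pair only place changes, matching the preceding consonant, while manner and voice stay constant.
Nothing changes in [zomɸʊsɛ]: there the adjacent consonants already agree in place (/ɸ/ and /m/ are both bilabial), so this form is consistent with the same rule.
The rule targets /x/ (voiceless velar fricative), which sits after the trigger /ʐ/ (retroflex).
The voiceless retroflex fricative is [ʂ], so /x/ → [ʂ].

[vuʐʂɛχɪ]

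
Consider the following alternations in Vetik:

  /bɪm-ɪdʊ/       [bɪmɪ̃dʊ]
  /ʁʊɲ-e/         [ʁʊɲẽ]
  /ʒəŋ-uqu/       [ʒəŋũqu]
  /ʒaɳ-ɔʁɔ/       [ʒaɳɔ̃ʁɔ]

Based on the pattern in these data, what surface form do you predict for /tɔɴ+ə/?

The data show progressive nasality assimilation (vowel nasalisation): /ɪ/ → [ɪ̃] after /m/; /e/ → [ẽ] after /ɲ/; /u/ → [ũ] after /ŋ/; /ɔ/ → [ɔ̃] after /ɳ/ — a vowel is nasalised by an immediately preceding nasal consonant.
/ə/ sits next to the nasal /ɴ/ and is therefore nasalised to [ə̃].

[tɔɴə̃]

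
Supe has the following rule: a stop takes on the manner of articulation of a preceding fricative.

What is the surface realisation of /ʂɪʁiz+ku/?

The rule targets /k/ (voiceless velar stop), which sits after the trigger /z/ (fricative).
The voiceless velar fricative is [x], so /k/ → [x].

[ʂɪʁizxu]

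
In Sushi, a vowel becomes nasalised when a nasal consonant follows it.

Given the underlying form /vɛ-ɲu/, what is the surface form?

/ɛ/ sits next to the nasal /ɲ/ and is therefore nasalised to [ɛ̃].

[vɛ̃ɲu]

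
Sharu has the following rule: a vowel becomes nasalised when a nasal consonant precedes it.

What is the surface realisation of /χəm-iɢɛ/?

/i/ sits next to the nasal /m/ and is therefore nasalised to [ĩ].

[χəmĩɢɛ]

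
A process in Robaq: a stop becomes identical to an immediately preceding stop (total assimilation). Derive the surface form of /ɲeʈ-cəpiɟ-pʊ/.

/c/ is the segment targeted by the rule; it sits immediately after /ʈ/, so it assimilates completely and surfaces as [ʈ].
The same rule applies at the second boundary: /p/ → [ɟ] next to /ɟ/.

[ɲeʈʈəpiɟɟʊ]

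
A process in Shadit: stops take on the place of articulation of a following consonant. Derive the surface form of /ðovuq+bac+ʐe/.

The rule targets /q/ (voiceless uvular stop), which sits before the trigger /b/ (bilabial).
A voiceless bilabial stop is [p], so the surface segment is [p].
At the second juncture, /c/ likewise becomes [ʈ] adjacent to /ʐ/.

[ðovupbaʈʐe]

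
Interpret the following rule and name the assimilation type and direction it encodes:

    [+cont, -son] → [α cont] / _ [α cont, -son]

The rule copies [cont] (continuancy) from the environment onto the target fricatives; since [±cont] encodes the stop/fricative manner contrast, the assimilating dimension is manner.
Since the environment is written after the underscore, the trigger follows the target; the direction is regressive.

regressive manner assimilation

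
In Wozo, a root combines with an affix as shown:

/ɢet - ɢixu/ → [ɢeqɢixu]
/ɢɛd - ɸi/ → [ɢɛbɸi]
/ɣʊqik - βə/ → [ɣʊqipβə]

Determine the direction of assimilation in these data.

regressive

The segment that alternates is /t/, which surfaces as [q] when adjacent to /ɢ/.
/t/ is alveolar while /ɢ/ is uvular; the output [q] is uvular, matching the trigger — so the feature that spreads is place.
The same holds elsewhere in the data: /d/ → [b] before /ɸ/ (alveolar → bilabial, matching bilabial); /k/ → [p] before /β/ (velar → bilabial, matching bilabial) — only place changes, and always toward the following segment.
The trigger is the following segment, so the direction is regressive (anticipatory).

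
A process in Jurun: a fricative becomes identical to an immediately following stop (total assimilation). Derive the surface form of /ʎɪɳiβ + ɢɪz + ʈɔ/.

[ʎɪɳiɢɢɪʈʈɔ]

/β/ is the segment targeted by the rule; it sits immediately before /ɢ/, so it assimilates completely and surfaces as [ɢ].
The same rule applies at the second boundary: /z/ → [ʈ] next to /ʈ/.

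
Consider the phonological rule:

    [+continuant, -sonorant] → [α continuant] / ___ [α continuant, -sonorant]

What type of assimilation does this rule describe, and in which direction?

regressive manner assimilation

The shared variable α links the value of [continuant] on the target to that of the neighbouring obstruent. [continuant] distinguishes stops from fricatives — a manner-of-articulation feature — so this is manner assimilation.
Since the environment is written after the underscore, the trigger follows the target; the direction is regressive.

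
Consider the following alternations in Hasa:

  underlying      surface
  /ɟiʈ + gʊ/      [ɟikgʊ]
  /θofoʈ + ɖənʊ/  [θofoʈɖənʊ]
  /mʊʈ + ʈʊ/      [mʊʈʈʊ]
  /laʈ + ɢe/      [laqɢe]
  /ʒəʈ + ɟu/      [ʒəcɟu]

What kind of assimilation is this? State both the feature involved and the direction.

Underlying /ʈ/ is realised as [k] next to /g/; /g/ itself does not change.
/ʈ/ is retroflex while /g/ is velar; the output [k] is velar, matching the trigger — so the feature that spreads is place.
Manner and voice are unchanged, so the assimilation is partial, not total.
Checking the remaining alternations: /ʈ/ → [q] before /ɢ/ (retroflex → uvular, matching uvular); /ʈ/ → [c] before /ɟ/ (retroflex → palatal, matching palatal) — only place changes, and always toward the following segment.
Nothing changes in [θofoʈɖənʊ], [mʊʈʈʊ]: there the adjacent consonants already agree in place (/ʈ/ and /ɖ/ are both retroflex; /ʈ/ and /ʈ/ are both retroflex), so these forms are consistent with the same rule.
Since the segment that changes precedes the conditioning segment, the assimilation is regressive.

regressive place assimilation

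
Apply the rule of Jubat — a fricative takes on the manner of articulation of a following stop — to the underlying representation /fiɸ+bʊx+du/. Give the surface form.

[fipbʊkdu]

/ɸ/ is a voiceless bilabial fricative. The following trigger /b/ is a stop, so /ɸ/ must become a stop as well.
A voiceless bilabial stop is [p], so the surface segment is [p].
At the second juncture, /x/ likewise becomes [k] adjacent to /d/.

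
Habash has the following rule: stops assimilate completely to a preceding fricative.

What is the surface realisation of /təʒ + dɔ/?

/d/ is the segment targeted by the rule; it sits immediately after /ʒ/, so it assimilates completely and surfaces as [ʒ].

[təʒʒɔ]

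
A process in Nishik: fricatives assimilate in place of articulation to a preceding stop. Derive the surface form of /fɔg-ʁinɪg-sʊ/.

[fɔgɣinɪgxʊ]

/ʁ/ is a voiced uvular fricative. The preceding trigger /g/ is velar, so /ʁ/ must become velar as well.
A voiced velar fricative is [ɣ], so the surface segment is [ɣ].
At the second juncture, /s/ likewise becomes [x] adjacent to /g/.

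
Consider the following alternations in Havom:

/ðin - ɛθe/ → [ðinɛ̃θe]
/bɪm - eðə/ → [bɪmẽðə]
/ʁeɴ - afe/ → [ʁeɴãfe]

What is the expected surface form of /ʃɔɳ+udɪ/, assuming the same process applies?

The data show progressive nasality assimilation (vowel nasalisation): /ɛ/ → [ɛ̃] after /n/; /e/ → [ẽ] after /m/; /a/ → [ã] after /ɴ/ — a vowel is nasalised by an immediately preceding nasal consonant.
The vowel /u/ is adjacent to the preceding nasal /ɳ/, so it acquires [+nasal] and surfaces as [ũ].

[ʃɔɳũdɪ]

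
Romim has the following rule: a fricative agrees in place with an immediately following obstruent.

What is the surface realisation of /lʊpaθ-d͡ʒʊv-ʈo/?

[lʊpaʃd͡ʒʊʐʈo]

/θ/ is a voiceless dental fricative. The following trigger /d͡ʒ/ is postalveolar, so /θ/ must become postalveolar as well.
The voiceless postalveolar fricative is [ʃ], so /θ/ → [ʃ].
At the second juncture, /v/ likewise becomes [ʐ] adjacent to /ʈ/.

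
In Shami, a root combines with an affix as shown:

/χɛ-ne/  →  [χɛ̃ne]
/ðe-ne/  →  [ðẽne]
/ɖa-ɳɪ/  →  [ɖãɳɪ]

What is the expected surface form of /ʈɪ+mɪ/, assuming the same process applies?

[ʈɪ̃mɪ]

The data show regressive nasality assimilation (vowel nasalisation): /ɛ/ → [ɛ̃] before /n/; /e/ → [ẽ] before /n/; /a/ → [ã] before /ɳ/ — a vowel is nasalised by an immediately following nasal consonant.
The vowel /ɪ/ is adjacent to the following nasal /m/, so it acquires [+nasal] and surfaces as [ɪ̃].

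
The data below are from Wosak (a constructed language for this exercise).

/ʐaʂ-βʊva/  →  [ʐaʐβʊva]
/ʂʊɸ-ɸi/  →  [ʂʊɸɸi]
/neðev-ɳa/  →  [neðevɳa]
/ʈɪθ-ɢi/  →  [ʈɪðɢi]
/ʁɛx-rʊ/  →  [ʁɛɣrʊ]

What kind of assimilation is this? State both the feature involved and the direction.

Underlying /ʂ/ is realised as [ʐ] next to /β/; /β/ itself does not change.
The change voiceless → voiced matches the voicing of the following /β/, identifying this as voicing assimilation.
Place and manner are unchanged, so the assimilation is partial, not total.
The same holds elsewhere in the data: /θ/ → [ð] before /ɢ/ (voiceless → voiced, matching voiced); /x/ → [ɣ] before /r/ (voiceless → voiced, matching voiced) — only voicing changes, and always toward the following segment.
No alternation appears in [ʂʊɸɸi], [neðevɳa]: there the adjacent consonants already agree in voicing (/ɸ/ and /ɸ/ are both voiceless; /v/ and /ɳ/ are both voiced), so these forms are consistent with the same rule.
Since the segment that changes precedes the conditioning segment, the assimilation is regressive.

regressive voicing assimilation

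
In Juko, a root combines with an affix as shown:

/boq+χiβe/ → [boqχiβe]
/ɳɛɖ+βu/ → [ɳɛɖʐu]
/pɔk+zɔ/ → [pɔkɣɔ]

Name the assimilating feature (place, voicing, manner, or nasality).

place

Comparing underlying and surface forms, /β/ → [ʐ] is the alternation; the neighbouring /ɖ/ is constant.
The change bilabial → retroflex matches the place of the preceding /ɖ/, identifying this as place assimilation.
The other alternating form patterns the same way: /z/ → [ɣ] after /k/ (alveolar → velar, matching velar) — only place changes, and always toward the preceding segment.
No alternation appears in [boqχiβe]: there the adjacent consonants already agree in place (/χ/ and /q/ are both uvular), so this form is consistent with the same rule.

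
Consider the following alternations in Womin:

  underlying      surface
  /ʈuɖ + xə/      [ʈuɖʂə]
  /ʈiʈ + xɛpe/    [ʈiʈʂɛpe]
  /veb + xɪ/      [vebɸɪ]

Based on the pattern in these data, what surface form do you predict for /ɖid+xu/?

[ɖidsu]

The data show progressive place assimilation: /x/ → [ʂ] after /ɖ/; /x/ → [ʂ] after /ʈ/; /x/ → [ɸ] after /b/. In each pair only place changes, matching the preceding consonant, while manner and voice stay constant.
/x/ is a voiceless velar fricative. The preceding trigger /d/ is alveolar, so /x/ must become alveolar as well.
A voiceless alveolar fricative is [s], so the surface segment is [s].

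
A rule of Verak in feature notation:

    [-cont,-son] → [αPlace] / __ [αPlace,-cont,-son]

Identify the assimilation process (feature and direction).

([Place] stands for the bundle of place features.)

regressive place assimilation

The rule copies the place features (abbreviated [Place]) from the environment onto the target, so the assimilating feature is place.
The conditioning segment sits to the right of the focus bar, meaning the trigger follows the segment that changes — regressive assimilation.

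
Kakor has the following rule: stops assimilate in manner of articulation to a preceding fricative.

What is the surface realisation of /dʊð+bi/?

/b/ is a voiced bilabial stop. The preceding trigger /ð/ is a fricative, so /b/ must become a fricative as well.
The voiced bilabial fricative is [β], so /b/ → [β].

[dʊðβi]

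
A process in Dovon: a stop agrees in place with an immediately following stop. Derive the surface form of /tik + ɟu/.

/k/ is a voiceless velar stop. The following trigger /ɟ/ is palatal, so /k/ must become palatal as well.
The voiceless palatal stop is [c], so /k/ → [c].

[ticɟu]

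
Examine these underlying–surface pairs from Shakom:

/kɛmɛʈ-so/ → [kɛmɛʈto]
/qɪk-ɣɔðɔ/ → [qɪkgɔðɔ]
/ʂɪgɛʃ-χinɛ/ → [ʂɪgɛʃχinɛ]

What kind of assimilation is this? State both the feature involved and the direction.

Underlying /s/ is realised as [t] next to /ʈ/; /ʈ/ itself does not change.
/s/ is a fricative while /ʈ/ is a stop; the output [t] is a stop, matching the trigger — so the feature that spreads is manner.
Place and voice are unchanged, so the assimilation is partial, not total.
Checking the remaining alternation: /ɣ/ → [g] after /k/ (fricative → stop, matching a stop) — only manner changes, and always toward the preceding segment.
Nothing changes in [ʂɪgɛʃχinɛ]: there the adjacent consonants already agree in manner (/χ/ and /ʃ/ are both fricatives), so this form is consistent with the same rule.
The trigger is the preceding segment, so the direction is progressive (perseverative).

progressive manner assimilation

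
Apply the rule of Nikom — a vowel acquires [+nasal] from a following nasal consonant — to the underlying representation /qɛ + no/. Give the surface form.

The vowel /ɛ/ is adjacent to the following nasal /n/, so it acquires [+nasal] and surfaces as [ɛ̃].

[qɛ̃no]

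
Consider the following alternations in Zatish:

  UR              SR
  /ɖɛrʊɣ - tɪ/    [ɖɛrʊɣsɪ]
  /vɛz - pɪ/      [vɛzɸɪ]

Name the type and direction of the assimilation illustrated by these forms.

The segment that alternates is /t/, which surfaces as [s] when adjacent to /ɣ/.
The change stop → fricative matches the manner of the preceding /ɣ/, identifying this as manner assimilation.
Place and voice are unchanged, so the assimilation is partial, not total.
The other alternating form patterns the same way: /p/ → [ɸ] after /z/ (stop → fricative, matching a fricative) — only manner changes, and always toward the preceding segment.
Since the segment that changes follows the conditioning segment, the assimilation is progressive.

progressive manner assimilation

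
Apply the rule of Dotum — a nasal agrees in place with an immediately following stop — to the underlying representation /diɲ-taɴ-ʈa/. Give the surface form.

/ɲ/ is a voiced palatal nasal. The following trigger /t/ is alveolar, so /ɲ/ must become alveolar as well.
A voiced alveolar nasal is [n], so the surface segment is [n].
The same rule applies at the second boundary: /ɴ/ → [ɳ] next to /ʈ/.

[dintaɳʈa]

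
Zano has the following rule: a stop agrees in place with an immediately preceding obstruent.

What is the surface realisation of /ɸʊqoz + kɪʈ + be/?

[ɸʊqoztɪʈɖe]

The rule targets /k/ (voiceless velar stop), which sits after the trigger /z/ (alveolar).
A voiceless alveolar stop is [t], so the surface segment is [t].
The same rule applies at the second boundary: /b/ → [ɖ] next to /ʈ/.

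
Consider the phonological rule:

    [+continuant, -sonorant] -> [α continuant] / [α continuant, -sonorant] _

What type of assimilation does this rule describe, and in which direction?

progressive manner assimilation

The shared variable α links the value of [continuant] on the target to that of the neighbouring obstruent. [continuant] distinguishes stops from fricatives — a manner-of-articulation feature — so this is manner assimilation.
Since the environment is written before the underscore, the trigger precedes the target; the direction is progressive.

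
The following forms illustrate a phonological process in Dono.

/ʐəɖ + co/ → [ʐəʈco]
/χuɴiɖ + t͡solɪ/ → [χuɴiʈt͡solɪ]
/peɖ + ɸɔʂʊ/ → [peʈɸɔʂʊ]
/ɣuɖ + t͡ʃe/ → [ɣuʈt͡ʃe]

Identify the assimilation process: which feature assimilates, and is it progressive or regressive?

regressive voicing assimilation

The segment that alternates is /ɖ/, which surfaces as [ʈ] when adjacent to /c/.
/ɖ/ is voiced while /c/ is voiceless; the output [ʈ] is voiceless, matching the trigger — so the feature that spreads is voicing.
Place and manner are unchanged, so the assimilation is partial, not total.
The other alternating forms pattern the same way: /ɖ/ → [ʈ] before /t͡s/ (voiced → voiceless, matching voiceless); /ɖ/ → [ʈ] before /ɸ/ (voiced → voiceless, matching voiceless); /ɖ/ → [ʈ] before /t͡ʃ/ (voiced → voiceless, matching voiceless) — only voicing changes, and always toward the following segment.
The trigger is the following segment, so the direction is regressive (anticipatory).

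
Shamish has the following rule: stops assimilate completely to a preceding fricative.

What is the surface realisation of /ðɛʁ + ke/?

/k/ is the segment targeted by the rule; it sits immediately after /ʁ/, so it assimilates completely and surfaces as [ʁ].

[ðɛʁʁe]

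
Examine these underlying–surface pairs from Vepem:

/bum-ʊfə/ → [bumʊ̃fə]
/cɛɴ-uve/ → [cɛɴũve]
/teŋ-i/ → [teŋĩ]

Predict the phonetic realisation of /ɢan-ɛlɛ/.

[ɢanɛ̃lɛ]

The data show progressive nasality assimilation (vowel nasalisation): /ʊ/ → [ʊ̃] after /m/; /u/ → [ũ] after /ɴ/; /i/ → [ĩ] after /ŋ/ — a vowel is nasalised by an immediately preceding nasal consonant.
/ɛ/ sits next to the nasal /n/ and is therefore nasalised to [ɛ̃].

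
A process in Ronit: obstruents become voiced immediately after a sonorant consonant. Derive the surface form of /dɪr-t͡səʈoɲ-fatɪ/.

The rule targets /t͡s/ (voiceless alveolar affricate), which sits after the trigger /r/ (voiced).
Changing only its voicing to voiced gives [d͡z] — the voiced alveolar affricate.
The same rule applies at the second boundary: /f/ → [v] next to /ɲ/.

[dɪrd͡zəʈoɲvatɪ]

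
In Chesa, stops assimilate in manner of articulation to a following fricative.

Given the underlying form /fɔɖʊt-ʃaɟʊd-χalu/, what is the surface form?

/t/ is a voiceless alveolar stop. The following trigger /ʃ/ is a fricative, so /t/ must become a fricative as well.
A voiceless alveolar fricative is [s], so the surface segment is [s].
The same rule applies at the second boundary: /d/ → [z] next to /χ/.

[fɔɖʊsʃaɟʊzχalu]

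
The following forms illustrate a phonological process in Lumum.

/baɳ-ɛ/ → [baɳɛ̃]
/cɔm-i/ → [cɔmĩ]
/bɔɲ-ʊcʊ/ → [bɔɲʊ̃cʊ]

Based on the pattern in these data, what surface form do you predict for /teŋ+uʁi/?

[teŋũʁi]

The data show progressive nasality assimilation (vowel nasalisation): /ɛ/ → [ɛ̃] after /ɳ/; /i/ → [ĩ] after /m/; /ʊ/ → [ʊ̃] after /ɲ/ — a vowel is nasalised by an immediately preceding nasal consonant.
/u/ sits next to the nasal /ŋ/ and is therefore nasalised to [ũ].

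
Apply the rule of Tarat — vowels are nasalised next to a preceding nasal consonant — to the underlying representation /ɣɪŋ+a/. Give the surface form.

/a/ sits next to the nasal /ŋ/ and is therefore nasalised to [ã].

[ɣɪŋã]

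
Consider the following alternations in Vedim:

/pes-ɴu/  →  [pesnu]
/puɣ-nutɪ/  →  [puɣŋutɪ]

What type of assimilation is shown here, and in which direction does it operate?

progressive place assimilation

Comparing underlying and surface forms, /ɴ/ → [n] is the alternation; the neighbouring /s/ is constant.
The change uvular → alveolar matches the place of the preceding /s/, identifying this as place assimilation.
Manner and voice are unchanged, so the assimilation is partial, not total.
The same holds elsewhere in the data: /n/ → [ŋ] after /ɣ/ (alveolar → velar, matching velar) — only place changes, and always toward the preceding segment.
The trigger is the preceding segment, so the direction is progressive (perseverative).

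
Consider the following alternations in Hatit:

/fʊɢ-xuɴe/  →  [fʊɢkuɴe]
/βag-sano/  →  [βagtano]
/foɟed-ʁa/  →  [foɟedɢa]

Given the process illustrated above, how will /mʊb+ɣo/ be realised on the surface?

The data show progressive manner assimilation: /x/ → [k] after /ɢ/; /s/ → [t] after /g/; /ʁ/ → [ɢ] after /d/. In each pair only manner changes, matching the preceding consonant, while place and voice stay constant.
/ɣ/ is a voiced velar fricative. The preceding trigger /b/ is a stop, so /ɣ/ must become a stop as well.
A voiced velar stop is [g], so the surface segment is [g].

[mʊbgo]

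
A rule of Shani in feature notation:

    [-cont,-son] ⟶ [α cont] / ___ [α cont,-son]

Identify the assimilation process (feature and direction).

The rule copies [cont] (continuancy) from the environment onto the target stops; since [±cont] encodes the stop/fricative manner contrast, the assimilating dimension is manner.
Since the environment is written after the underscore, the trigger follows the target; the direction is regressive.

regressive manner assimilation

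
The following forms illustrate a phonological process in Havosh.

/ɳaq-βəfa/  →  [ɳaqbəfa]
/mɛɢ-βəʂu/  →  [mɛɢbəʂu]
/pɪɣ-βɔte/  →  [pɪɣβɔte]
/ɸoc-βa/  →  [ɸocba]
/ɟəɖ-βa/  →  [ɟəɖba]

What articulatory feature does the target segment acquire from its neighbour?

manner

Underlying /β/ is realised as [b] next to /q/; /q/ itself does not change.
The change fricative → stop matches the manner of the preceding /q/, identifying this as manner assimilation.
The same holds elsewhere in the data: /β/ → [b] after /ɢ/ (fricative → stop, matching a stop); /β/ → [b] after /c/ (fricative → stop, matching a stop); /β/ → [b] after /ɖ/ (fricative → stop, matching a stop) — only manner changes, and always toward the preceding segment.
No alternation appears in [pɪɣβɔte]: there the adjacent consonants already agree in manner (/β/ and /ɣ/ are both fricatives), so this form is consistent with the same rule.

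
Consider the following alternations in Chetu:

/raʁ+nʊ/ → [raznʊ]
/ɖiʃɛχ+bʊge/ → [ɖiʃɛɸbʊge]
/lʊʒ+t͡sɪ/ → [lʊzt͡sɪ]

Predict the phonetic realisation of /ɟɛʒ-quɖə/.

The data show regressive place assimilation: /ʁ/ → [z] before /n/; /χ/ → [ɸ] before /b/; /ʒ/ → [z] before /t͡s/. In each pair only place changes, matching the following consonant, while manner and voice stay constant.
/ʒ/ is a voiced postalveolar fricative. The following trigger /q/ is uvular, so /ʒ/ must become uvular as well.
A voiced uvular fricative is [ʁ], so the surface segment is [ʁ].

[ɟɛʁquɖə]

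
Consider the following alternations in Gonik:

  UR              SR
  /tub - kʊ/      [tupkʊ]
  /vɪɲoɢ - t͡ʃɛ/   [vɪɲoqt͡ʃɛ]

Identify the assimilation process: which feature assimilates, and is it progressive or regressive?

regressive voicing assimilation

The segment that alternates is /b/, which surfaces as [p] when adjacent to /k/.
The change voiced → voiceless matches the voicing of the following /k/, identifying this as voicing assimilation.
Place and manner are unchanged, so the assimilation is partial, not total.
The other alternating form patterns the same way: /ɢ/ → [q] before /t͡ʃ/ (voiced → voiceless, matching voiceless) — only voicing changes, and always toward the following segment.
Since the segment that changes precedes the conditioning segment, the assimilation is regressive.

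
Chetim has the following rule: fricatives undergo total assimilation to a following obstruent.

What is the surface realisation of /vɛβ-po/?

/β/ is the segment targeted by the rule; it sits immediately before /p/, so it assimilates completely and surfaces as [p].

[vɛppo]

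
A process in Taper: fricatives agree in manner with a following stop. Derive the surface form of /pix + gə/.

The rule targets /x/ (voiceless velar fricative), which sits before the trigger /g/ (stop).
A voiceless velar stop is [k], so the surface segment is [k].

[pikgə]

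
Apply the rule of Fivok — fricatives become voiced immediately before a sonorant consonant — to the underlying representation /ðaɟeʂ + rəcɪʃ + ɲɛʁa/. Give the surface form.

/ʂ/ is a voiceless retroflex fricative. The following trigger /r/ is voiced, so /ʂ/ must become voiced as well.
The voiced retroflex fricative is [ʐ], so /ʂ/ → [ʐ].
The same rule applies at the second boundary: /ʃ/ → [ʒ] next to /ɲ/.

[ðaɟeʐrəcɪʒɲɛʁa]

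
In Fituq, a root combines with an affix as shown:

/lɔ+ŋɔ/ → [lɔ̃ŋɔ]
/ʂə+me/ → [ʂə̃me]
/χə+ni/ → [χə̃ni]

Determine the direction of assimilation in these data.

regressive

The vowel /ɔ/ surfaces as nasalised [ɔ̃] next to the following nasal /ŋ/ — it has acquired the [+nasal] feature of its neighbour.
The other forms show the same pattern: /ə/ → [ə̃] before /m/; /ə/ → [ə̃] before /n/ — each time a vowel is nasalised next to a following nasal.
Because the conditioning nasal is to the right of the vowel that changes, the process is regressive (anticipatory).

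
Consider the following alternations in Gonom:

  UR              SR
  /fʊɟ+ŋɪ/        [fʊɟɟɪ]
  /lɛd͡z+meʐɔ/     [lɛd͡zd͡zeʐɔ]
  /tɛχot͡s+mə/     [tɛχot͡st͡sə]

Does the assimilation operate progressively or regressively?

progressive

Comparing underlying and surface forms, /ŋ/ → [ɟ] is the alternation; the neighbouring /ɟ/ is constant.
The output [ɟ] is identical to the trigger /ɟ/ — every feature (place, manner, voicing) has been copied — so this is total assimilation.
The other forms behave the same way: /m/ → [d͡z] after /d͡z/; /m/ → [t͡s] after /t͡s/ — in each case the output is a copy of the preceding consonant.
Since the segment that changes follows the conditioning segment, the assimilation is progressive.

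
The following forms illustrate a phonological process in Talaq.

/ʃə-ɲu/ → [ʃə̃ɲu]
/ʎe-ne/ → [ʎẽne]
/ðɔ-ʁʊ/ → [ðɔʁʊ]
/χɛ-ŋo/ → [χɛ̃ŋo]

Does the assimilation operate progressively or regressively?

regressive

The vowel /ə/ surfaces as nasalised [ə̃] next to the following nasal /ɲ/ — it has acquired the [+nasal] feature of its neighbour.
Likewise in the remaining data: /e/ → [ẽ] before /n/; /ɛ/ → [ɛ̃] before /ŋ/ — each time a vowel is nasalised next to a following nasal.
No change occurs in [ðɔʁʊ] because the vowel at the boundary is adjacent to an oral consonant, not a nasal (/ɔ/ next to /ʁ/).
Because the conditioning nasal is to the right of the vowel that changes, the process is regressive (anticipatory).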